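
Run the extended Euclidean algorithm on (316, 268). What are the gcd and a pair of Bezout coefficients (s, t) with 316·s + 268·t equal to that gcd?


Euclidean algorithm on (316, 268) — divide until remainder is 0:
  316 = 1 · 268 + 48
  268 = 5 · 48 + 28
  48 = 1 · 28 + 20
  28 = 1 · 20 + 8
  20 = 2 · 8 + 4
  8 = 2 · 4 + 0
gcd(316, 268) = 4.
Track Bezout coefficients alongside the remainders: start with r₀ = 316 = a·1 + b·0 (s = 1, t = 0) and r₁ = 268 = a·0 + b·1 (s = 0, t = 1); each new remainder r_{k+1} = r_{k-1} − q_k·r_k inherits s_{k+1} = s_{k-1} − q_k·s_k, t_{k+1} = t_{k-1} − q_k·t_k, so r_k = a·s_k + b·t_k at every step:
  q = 1: r = 48, s = 1 − 1·0 = 1, t = 0 − 1·1 = -1  (check: 316·1 + 268·(-1) = 48)
  q = 5: r = 28, s = 0 − 5·1 = -5, t = 1 − 5·(-1) = 6  (check: 316·(-5) + 268·6 = 28)
  q = 1: r = 20, s = 1 − 1·(-5) = 6, t = -1 − 1·6 = -7  (check: 316·6 + 268·(-7) = 20)
  q = 1: r = 8, s = -5 − 1·6 = -11, t = 6 − 1·(-7) = 13  (check: 316·(-11) + 268·13 = 8)
  q = 2: r = 4, s = 6 − 2·(-11) = 28, t = -7 − 2·13 = -33  (check: 316·28 + 268·(-33) = 4)
The row with r = 4 (the gcd) gives the Bezout coefficients s = 28, t = -33.
Result: 316 · (28) + 268 · (-33) = 4.

gcd(316, 268) = 4; s = 28, t = -33 (check: 316·28 + 268·(-33) = 4).


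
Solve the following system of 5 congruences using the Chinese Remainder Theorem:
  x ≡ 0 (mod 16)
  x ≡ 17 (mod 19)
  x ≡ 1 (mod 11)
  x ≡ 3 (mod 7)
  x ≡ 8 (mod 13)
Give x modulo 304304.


Product of moduli M = 16 · 19 · 11 · 7 · 13 = 304304.
Merge one congruence at a time:
  Start: x ≡ 0 (mod 16).
  Combine with x ≡ 17 (mod 19); new modulus lcm = 304.
    Write x = 0 + 16·t and substitute into x ≡ 17 (mod 19): 16·t ≡ 17 − 0 = 17 (mod 19).
    The inverse of 16 mod 19 is 6 (since 16·6 = 96 = 5·19 + 1), so t ≡ 6·17 = 102 ≡ 7 (mod 19).
    Then x = 0 + 16·7 = 112, valid modulo lcm(16, 19) = 304: x ≡ 112 (mod 304).
  Combine with x ≡ 1 (mod 11); new modulus lcm = 3344.
    Write x = 112 + 304·t and substitute into x ≡ 1 (mod 11): 304·t ≡ 1 − 112 = -111 (mod 11).
    Reduce coefficients mod 11: 7·t ≡ 10 (mod 11).
    The inverse of 7 mod 11 is 8 (since 7·8 = 56 = 5·11 + 1), so t ≡ 8·10 = 80 ≡ 3 (mod 11).
    Then x = 112 + 304·3 = 1024, valid modulo lcm(304, 11) = 3344: x ≡ 1024 (mod 3344).
  Combine with x ≡ 3 (mod 7); new modulus lcm = 23408.
    Write x = 1024 + 3344·t and substitute into x ≡ 3 (mod 7): 3344·t ≡ 3 − 1024 = -1021 (mod 7).
    Reduce coefficients mod 7: 5·t ≡ 1 (mod 7).
    The inverse of 5 mod 7 is 3 (since 5·3 = 15 = 2·7 + 1), so t ≡ 3·1 = 3 ≡ 3 (mod 7).
    Then x = 1024 + 3344·3 = 11056, valid modulo lcm(3344, 7) = 23408: x ≡ 11056 (mod 23408).
  Combine with x ≡ 8 (mod 13); new modulus lcm = 304304.
    Write x = 11056 + 23408·t and substitute into x ≡ 8 (mod 13): 23408·t ≡ 8 − 11056 = -11048 (mod 13).
    Reduce coefficients mod 13: 8·t ≡ 2 (mod 13).
    The inverse of 8 mod 13 is 5 (since 8·5 = 40 = 3·13 + 1), so t ≡ 5·2 = 10 ≡ 10 (mod 13).
    Then x = 11056 + 23408·10 = 245136, valid modulo lcm(23408, 13) = 304304: x ≡ 245136 (mod 304304).
Verify against each original: 245136 mod 16 = 0, 245136 mod 19 = 17, 245136 mod 11 = 1, 245136 mod 7 = 3, 245136 mod 13 = 8.

x ≡ 245136 (mod 304304).


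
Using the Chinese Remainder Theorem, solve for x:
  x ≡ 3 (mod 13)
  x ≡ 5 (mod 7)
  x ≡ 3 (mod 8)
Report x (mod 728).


Moduli 13, 7, 8 are pairwise coprime; by CRT there is a unique solution modulo M = 13 · 7 · 8 = 728.
Solve pairwise, accumulating the modulus:
  Start with x ≡ 3 (mod 13).
  Combine with x ≡ 5 (mod 7): since gcd(13, 7) = 1, we get a unique residue mod 91.
    Write x = 3 + 13·t and substitute into x ≡ 5 (mod 7): 13·t ≡ 5 − 3 = 2 (mod 7).
    Reduce coefficients mod 7: 6·t ≡ 2 (mod 7).
    The inverse of 6 mod 7 is 6 (since 6·6 = 36 = 5·7 + 1), so t ≡ 6·2 = 12 ≡ 5 (mod 7).
    Then x = 3 + 13·5 = 68, valid modulo lcm(13, 7) = 91: x ≡ 68 (mod 91).
  Combine with x ≡ 3 (mod 8): since gcd(91, 8) = 1, we get a unique residue mod 728.
    Write x = 68 + 91·t and substitute into x ≡ 3 (mod 8): 91·t ≡ 3 − 68 = -65 (mod 8).
    Reduce coefficients mod 8: 3·t ≡ 7 (mod 8).
    The inverse of 3 mod 8 is 3 (since 3·3 = 9 = 1·8 + 1), so t ≡ 3·7 = 21 ≡ 5 (mod 8).
    Then x = 68 + 91·5 = 523, valid modulo lcm(91, 8) = 728: x ≡ 523 (mod 728).
Verify: 523 mod 13 = 3 ✓, 523 mod 7 = 5 ✓, 523 mod 8 = 3 ✓.

x ≡ 523 (mod 728).


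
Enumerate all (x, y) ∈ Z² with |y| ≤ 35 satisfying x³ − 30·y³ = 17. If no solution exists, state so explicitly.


The equation is x³ - 30y³ = 17. For fixed y, x³ = 30·y³ + 17, so a solution requires the RHS to be a perfect cube.
Strategy: iterate y from -35 to 35, compute RHS = 30·y³ + 17, and check whether it is a (positive or negative) perfect cube.
Check small values of y:
  y = 0: RHS = 17 is not a perfect cube.
  y = 1: RHS = 47 is not a perfect cube.
  y = -1: RHS = -13 is not a perfect cube.
  y = 2: RHS = 257 is not a perfect cube.
  y = -2: RHS = -223 is not a perfect cube.
  y = 3: RHS = 827 is not a perfect cube.
  y = -3: RHS = -793 is not a perfect cube.
Continuing the search up to |y| = 35 finds no solutions either.
No (x, y) in the scanned range satisfies the equation.

No integer solutions with |y| ≤ 35.


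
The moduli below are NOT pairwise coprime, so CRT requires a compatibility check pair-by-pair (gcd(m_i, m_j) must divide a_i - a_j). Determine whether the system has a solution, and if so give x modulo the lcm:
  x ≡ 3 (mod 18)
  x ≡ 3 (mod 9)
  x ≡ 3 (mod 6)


Moduli 18, 9, 6 are not pairwise coprime, so CRT works modulo lcm(m_i) when all pairwise compatibility conditions hold.
Pairwise compatibility: gcd(m_i, m_j) must divide a_i - a_j for every pair.
Merge one congruence at a time:
  Start: x ≡ 3 (mod 18).
  Combine with x ≡ 3 (mod 9): gcd(18, 9) = 9; 3 - 3 = 0, which IS divisible by 9, so compatible.
    Write x = 3 + 18·t and substitute into x ≡ 3 (mod 9): 18·t ≡ 3 − 3 = 0 (mod 9).
    Divide the congruence (and modulus) by g = 9: 2·t ≡ 0 (mod 1).
    Modulo 1 every t works; take t = 0.
    Then x = 3 + 18·0 = 3, valid modulo lcm(18, 9) = 18: x ≡ 3 (mod 18).
  Combine with x ≡ 3 (mod 6): gcd(18, 6) = 6; 3 - 3 = 0, which IS divisible by 6, so compatible.
    Write x = 3 + 18·t and substitute into x ≡ 3 (mod 6): 18·t ≡ 3 − 3 = 0 (mod 6).
    Divide the congruence (and modulus) by g = 6: 3·t ≡ 0 (mod 1).
    Modulo 1 every t works; take t = 0.
    Then x = 3 + 18·0 = 3, valid modulo lcm(18, 6) = 18: x ≡ 3 (mod 18).
Verify: 3 mod 18 = 3, 3 mod 9 = 3, 3 mod 6 = 3.

x ≡ 3 (mod 18).


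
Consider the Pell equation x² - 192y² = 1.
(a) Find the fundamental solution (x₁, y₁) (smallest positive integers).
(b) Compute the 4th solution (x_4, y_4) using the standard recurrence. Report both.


Step 1: Find the fundamental solution (x₁, y₁) of x² - 192y² = 1.
  Expand √192 as a continued fraction. a₀ = ⌊√192⌋ = 13; iterate m_{k+1} = d_k·a_k − m_k, d_{k+1} = (192 − m_{k+1}²)/d_k, a_{k+1} = ⌊(a₀ + m_{k+1})/d_{k+1}⌋ (starting m₀ = 0, d₀ = 1), with convergents p_k = a_k·p_{k-1} + p_{k-2}, q_k = a_k·q_{k-1} + q_{k-2} (p₋₁ = 1, q₋₁ = 0):
  k = 0: a₀ = 13; p₀/q₀ = 13/1; p₀² − 192·q₀² = 169 − 192 = -23.
  k = 1: m = 13, d = 23, a = ⌊(13 + 13)/23⌋ = 1; p/q = (1·13 + 1)/(1·1 + 0) = 14/1; p² − 192·q² = 196 − 192 = 4.
  k = 2: m = 10, d = 4, a = ⌊(13 + 10)/4⌋ = 5; p/q = (5·14 + 13)/(5·1 + 1) = 83/6; p² − 192·q² = 6889 − 6912 = -23.
  k = 3: m = 10, d = 23, a = ⌊(13 + 10)/23⌋ = 1; p/q = (1·83 + 14)/(1·6 + 1) = 97/7; p² − 192·q² = 9409 − 9408 = 1.
  The first convergent with p² − 192·q² = 1 gives the fundamental solution (x₁, y₁) = (97, 7).
Step 2: Apply the recurrence (x_{n+1}, y_{n+1}) = (x₁x_n + 192y₁y_n, x₁y_n + y₁x_n) repeatedly.
  From (x_1, y_1) = (97, 7): x_2 = 97·97 + 192·7·7 = 18817; y_2 = 97·7 + 7·97 = 1358.
  From (x_2, y_2) = (18817, 1358): x_3 = 97·18817 + 192·7·1358 = 3650401; y_3 = 97·1358 + 7·18817 = 263445.
  From (x_3, y_3) = (3650401, 263445): x_4 = 97·3650401 + 192·7·263445 = 708158977; y_4 = 97·263445 + 7·3650401 = 51106972.
Step 3: Verify x_4² - 192·y_4² = 501489136705686529 - 501489136705686528 = 1 (should be 1). ✓

(x_1, y_1) = (97, 7); (x_4, y_4) = (708158977, 51106972).


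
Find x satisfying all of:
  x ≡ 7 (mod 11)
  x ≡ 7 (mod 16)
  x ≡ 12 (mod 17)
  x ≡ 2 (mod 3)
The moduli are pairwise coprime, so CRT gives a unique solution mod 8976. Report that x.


Product of moduli M = 11 · 16 · 17 · 3 = 8976.
Merge one congruence at a time:
  Start: x ≡ 7 (mod 11).
  Combine with x ≡ 7 (mod 16); new modulus lcm = 176.
    Write x = 7 + 11·t and substitute into x ≡ 7 (mod 16): 11·t ≡ 7 − 7 = 0 (mod 16).
    The inverse of 11 mod 16 is 3 (since 11·3 = 33 = 2·16 + 1), so t ≡ 3·0 = 0 ≡ 0 (mod 16).
    Then x = 7 + 11·0 = 7, valid modulo lcm(11, 16) = 176: x ≡ 7 (mod 176).
  Combine with x ≡ 12 (mod 17); new modulus lcm = 2992.
    Write x = 7 + 176·t and substitute into x ≡ 12 (mod 17): 176·t ≡ 12 − 7 = 5 (mod 17).
    Reduce coefficients mod 17: 6·t ≡ 5 (mod 17).
    The inverse of 6 mod 17 is 3 (since 6·3 = 18 = 1·17 + 1), so t ≡ 3·5 = 15 ≡ 15 (mod 17).
    Then x = 7 + 176·15 = 2647, valid modulo lcm(176, 17) = 2992: x ≡ 2647 (mod 2992).
  Combine with x ≡ 2 (mod 3); new modulus lcm = 8976.
    Write x = 2647 + 2992·t and substitute into x ≡ 2 (mod 3): 2992·t ≡ 2 − 2647 = -2645 (mod 3).
    Reduce coefficients mod 3: 1·t ≡ 1 (mod 3).
    So t ≡ 1 (mod 3).
    Then x = 2647 + 2992·1 = 5639, valid modulo lcm(2992, 3) = 8976: x ≡ 5639 (mod 8976).
Verify against each original: 5639 mod 11 = 7, 5639 mod 16 = 7, 5639 mod 17 = 12, 5639 mod 3 = 2.

x ≡ 5639 (mod 8976).


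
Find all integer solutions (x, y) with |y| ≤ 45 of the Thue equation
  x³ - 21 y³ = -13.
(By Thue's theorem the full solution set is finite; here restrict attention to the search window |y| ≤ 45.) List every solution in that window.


The equation is x³ - 21y³ = -13. For fixed y, x³ = 21·y³ − 13, so a solution requires the RHS to be a perfect cube.
Strategy: iterate y from -45 to 45, compute RHS = 21·y³ − 13, and check whether it is a (positive or negative) perfect cube.
Check small values of y:
  y = 0: RHS = -13 is not a perfect cube.
  y = 1: RHS = 8 = (2)³ ⇒ x = 2 works.
  y = -1: RHS = -34 is not a perfect cube.
  y = 2: RHS = 155 is not a perfect cube.
  y = -2: RHS = -181 is not a perfect cube.
  y = 3: RHS = 554 is not a perfect cube.
  y = -3: RHS = -580 is not a perfect cube.
Continuing, at y = 4: RHS = 1331 = (11)³ ⇒ x = 11 works.
Searching the remaining y in |y| ≤ 45 finds no further solutions.
Collected solutions: (2, 1), (11, 4).

Solutions (with |y| ≤ 45): (2, 1), (11, 4).


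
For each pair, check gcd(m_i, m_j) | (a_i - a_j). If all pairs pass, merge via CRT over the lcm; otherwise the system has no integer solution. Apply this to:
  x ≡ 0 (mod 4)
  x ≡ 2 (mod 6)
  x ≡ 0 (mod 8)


Moduli 4, 6, 8 are not pairwise coprime, so CRT works modulo lcm(m_i) when all pairwise compatibility conditions hold.
Pairwise compatibility: gcd(m_i, m_j) must divide a_i - a_j for every pair.
Merge one congruence at a time:
  Start: x ≡ 0 (mod 4).
  Combine with x ≡ 2 (mod 6): gcd(4, 6) = 2; 2 - 0 = 2, which IS divisible by 2, so compatible.
    Write x = 0 + 4·t and substitute into x ≡ 2 (mod 6): 4·t ≡ 2 − 0 = 2 (mod 6).
    Divide the congruence (and modulus) by g = 2: 2·t ≡ 1 (mod 3).
    The inverse of 2 mod 3 is 2 (since 2·2 = 4 = 1·3 + 1), so t ≡ 2·1 = 2 ≡ 2 (mod 3).
    Then x = 0 + 4·2 = 8, valid modulo lcm(4, 6) = 12: x ≡ 8 (mod 12).
  Combine with x ≡ 0 (mod 8): gcd(12, 8) = 4; 0 - 8 = -8, which IS divisible by 4, so compatible.
    Write x = 8 + 12·t and substitute into x ≡ 0 (mod 8): 12·t ≡ 0 − 8 = -8 (mod 8).
    Divide the congruence (and modulus) by g = 4: 3·t ≡ -2 (mod 2).
    Reduce coefficients mod 2: 1·t ≡ 0 (mod 2).
    So t ≡ 0 (mod 2).
    Then x = 8 + 12·0 = 8, valid modulo lcm(12, 8) = 24: x ≡ 8 (mod 24).
Verify: 8 mod 4 = 0, 8 mod 6 = 2, 8 mod 8 = 0.

x ≡ 8 (mod 24).


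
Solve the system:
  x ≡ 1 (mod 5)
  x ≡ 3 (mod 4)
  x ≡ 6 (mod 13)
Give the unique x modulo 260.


Moduli 5, 4, 13 are pairwise coprime; by CRT there is a unique solution modulo M = 5 · 4 · 13 = 260.
Solve pairwise, accumulating the modulus:
  Start with x ≡ 1 (mod 5).
  Combine with x ≡ 3 (mod 4): since gcd(5, 4) = 1, we get a unique residue mod 20.
    Write x = 1 + 5·t and substitute into x ≡ 3 (mod 4): 5·t ≡ 3 − 1 = 2 (mod 4).
    Reduce coefficients mod 4: 1·t ≡ 2 (mod 4).
    So t ≡ 2 (mod 4).
    Then x = 1 + 5·2 = 11, valid modulo lcm(5, 4) = 20: x ≡ 11 (mod 20).
  Combine with x ≡ 6 (mod 13): since gcd(20, 13) = 1, we get a unique residue mod 260.
    Write x = 11 + 20·t and substitute into x ≡ 6 (mod 13): 20·t ≡ 6 − 11 = -5 (mod 13).
    Reduce coefficients mod 13: 7·t ≡ 8 (mod 13).
    The inverse of 7 mod 13 is 2 (since 7·2 = 14 = 1·13 + 1), so t ≡ 2·8 = 16 ≡ 3 (mod 13).
    Then x = 11 + 20·3 = 71, valid modulo lcm(20, 13) = 260: x ≡ 71 (mod 260).
Verify: 71 mod 5 = 1 ✓, 71 mod 4 = 3 ✓, 71 mod 13 = 6 ✓.

x ≡ 71 (mod 260).


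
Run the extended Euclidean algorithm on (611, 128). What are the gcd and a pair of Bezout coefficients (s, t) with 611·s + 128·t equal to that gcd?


Euclidean algorithm on (611, 128) — divide until remainder is 0:
  611 = 4 · 128 + 99
  128 = 1 · 99 + 29
  99 = 3 · 29 + 12
  29 = 2 · 12 + 5
  12 = 2 · 5 + 2
  5 = 2 · 2 + 1
  2 = 2 · 1 + 0
gcd(611, 128) = 1.
Track Bezout coefficients alongside the remainders: start with r₀ = 611 = a·1 + b·0 (s = 1, t = 0) and r₁ = 128 = a·0 + b·1 (s = 0, t = 1); each new remainder r_{k+1} = r_{k-1} − q_k·r_k inherits s_{k+1} = s_{k-1} − q_k·s_k, t_{k+1} = t_{k-1} − q_k·t_k, so r_k = a·s_k + b·t_k at every step:
  q = 4: r = 99, s = 1 − 4·0 = 1, t = 0 − 4·1 = -4  (check: 611·1 + 128·(-4) = 99)
  q = 1: r = 29, s = 0 − 1·1 = -1, t = 1 − 1·(-4) = 5  (check: 611·(-1) + 128·5 = 29)
  q = 3: r = 12, s = 1 − 3·(-1) = 4, t = -4 − 3·5 = -19  (check: 611·4 + 128·(-19) = 12)
  q = 2: r = 5, s = -1 − 2·4 = -9, t = 5 − 2·(-19) = 43  (check: 611·(-9) + 128·43 = 5)
  q = 2: r = 2, s = 4 − 2·(-9) = 22, t = -19 − 2·43 = -105  (check: 611·22 + 128·(-105) = 2)
  q = 2: r = 1, s = -9 − 2·22 = -53, t = 43 − 2·(-105) = 253  (check: 611·(-53) + 128·253 = 1)
The row with r = 1 (the gcd) gives the Bezout coefficients s = -53, t = 253.
Result: 611 · (-53) + 128 · (253) = 1.

gcd(611, 128) = 1; s = -53, t = 253 (check: 611·(-53) + 128·253 = 1).


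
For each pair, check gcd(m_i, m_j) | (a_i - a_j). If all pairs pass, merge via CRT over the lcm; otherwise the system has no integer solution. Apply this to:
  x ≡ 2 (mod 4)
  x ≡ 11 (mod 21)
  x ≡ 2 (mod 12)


Moduli 4, 21, 12 are not pairwise coprime, so CRT works modulo lcm(m_i) when all pairwise compatibility conditions hold.
Pairwise compatibility: gcd(m_i, m_j) must divide a_i - a_j for every pair.
Merge one congruence at a time:
  Start: x ≡ 2 (mod 4).
  Combine with x ≡ 11 (mod 21): gcd(4, 21) = 1; 11 - 2 = 9, which IS divisible by 1, so compatible.
    Write x = 2 + 4·t and substitute into x ≡ 11 (mod 21): 4·t ≡ 11 − 2 = 9 (mod 21).
    The inverse of 4 mod 21 is 16 (since 4·16 = 64 = 3·21 + 1), so t ≡ 16·9 = 144 ≡ 18 (mod 21).
    Then x = 2 + 4·18 = 74, valid modulo lcm(4, 21) = 84: x ≡ 74 (mod 84).
  Combine with x ≡ 2 (mod 12): gcd(84, 12) = 12; 2 - 74 = -72, which IS divisible by 12, so compatible.
    Write x = 74 + 84·t and substitute into x ≡ 2 (mod 12): 84·t ≡ 2 − 74 = -72 (mod 12).
    Divide the congruence (and modulus) by g = 12: 7·t ≡ -6 (mod 1).
    Modulo 1 every t works; take t = 0.
    Then x = 74 + 84·0 = 74, valid modulo lcm(84, 12) = 84: x ≡ 74 (mod 84).
Verify: 74 mod 4 = 2, 74 mod 21 = 11, 74 mod 12 = 2.

x ≡ 74 (mod 84).


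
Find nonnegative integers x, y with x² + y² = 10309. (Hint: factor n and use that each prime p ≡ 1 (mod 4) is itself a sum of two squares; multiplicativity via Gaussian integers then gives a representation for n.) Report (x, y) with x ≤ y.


Step 1: Factor n = 10309 = 13^2 · 61.
Step 2: Check the mod-4 condition on each prime factor: 13 ≡ 1 (mod 4), exponent 2; 61 ≡ 1 (mod 4), exponent 1.
All primes ≡ 3 (mod 4) appear to even exponent (or don't appear), so by the two-squares theorem n IS expressible as a sum of two squares.
Step 3: Build a representation. Here n = 13 · 13 · 61 is a product of primes ≡ 1 (mod 4). Each prime p ≡ 1 (mod 4) is itself a sum of two squares; find a² by testing p − a² for a perfect square:
  13: 13 − 1² = 12, 13 − 2² = 9 = 3² ⇒ 13 = 2² + 3².
  61: 61 − 1² = 60, 61 − 2² = 57, 61 − 3² = 52, 61 − 4² = 45, 61 − 5² = 36 = 6² ⇒ 61 = 5² + 6².
  Combine using the Brahmagupta–Fibonacci identity (a² + b²)(c² + d²) = (ac − bd)² + (ad + bc)² = (ac + bd)² + (ad − bc)²:
  13 · 13 = 169: from (2² + 3²)(2² + 3²), take (2·2 − 3·3, 2·3 + 3·2) = (4 − 9, 6 + 6) = (-5, 12); dropping signs (only squares matter) gives (5, 12); check 5² + 12² = 25 + 144 = 169 ✓.
  169 · 61 = 10309: from (5² + 12²)(5² + 6²), take (5·5 − 12·6, 5·6 + 12·5) = (25 − 72, 30 + 60) = (-47, 90); dropping signs (only squares matter) gives (47, 90); check 47² + 90² = 2209 + 8100 = 10309 ✓.
Step 4: Order so x ≤ y and verify: 47² + 90² = 2209 + 8100 = 10309 = n. ✓

n = 10309 = 47² + 90² (one valid representation with x ≤ y).


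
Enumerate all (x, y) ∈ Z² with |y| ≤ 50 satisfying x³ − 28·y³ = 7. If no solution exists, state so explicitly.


The equation is x³ - 28y³ = 7. For fixed y, x³ = 28·y³ + 7, so a solution requires the RHS to be a perfect cube.
Strategy: iterate y from -50 to 50, compute RHS = 28·y³ + 7, and check whether it is a (positive or negative) perfect cube.
Check small values of y:
  y = 0: RHS = 7 is not a perfect cube.
  y = 1: RHS = 35 is not a perfect cube.
  y = -1: RHS = -21 is not a perfect cube.
  y = 2: RHS = 231 is not a perfect cube.
  y = -2: RHS = -217 is not a perfect cube.
  y = 3: RHS = 763 is not a perfect cube.
  y = -3: RHS = -749 is not a perfect cube.
Continuing the search up to |y| = 50 finds no solutions either.
No (x, y) in the scanned range satisfies the equation.

No integer solutions with |y| ≤ 50.


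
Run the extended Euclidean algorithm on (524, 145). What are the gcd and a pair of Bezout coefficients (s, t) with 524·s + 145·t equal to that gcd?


Euclidean algorithm on (524, 145) — divide until remainder is 0:
  524 = 3 · 145 + 89
  145 = 1 · 89 + 56
  89 = 1 · 56 + 33
  56 = 1 · 33 + 23
  33 = 1 · 23 + 10
  23 = 2 · 10 + 3
  10 = 3 · 3 + 1
  3 = 3 · 1 + 0
gcd(524, 145) = 1.
Track Bezout coefficients alongside the remainders: start with r₀ = 524 = a·1 + b·0 (s = 1, t = 0) and r₁ = 145 = a·0 + b·1 (s = 0, t = 1); each new remainder r_{k+1} = r_{k-1} − q_k·r_k inherits s_{k+1} = s_{k-1} − q_k·s_k, t_{k+1} = t_{k-1} − q_k·t_k, so r_k = a·s_k + b·t_k at every step:
  q = 3: r = 89, s = 1 − 3·0 = 1, t = 0 − 3·1 = -3  (check: 524·1 + 145·(-3) = 89)
  q = 1: r = 56, s = 0 − 1·1 = -1, t = 1 − 1·(-3) = 4  (check: 524·(-1) + 145·4 = 56)
  q = 1: r = 33, s = 1 − 1·(-1) = 2, t = -3 − 1·4 = -7  (check: 524·2 + 145·(-7) = 33)
  q = 1: r = 23, s = -1 − 1·2 = -3, t = 4 − 1·(-7) = 11  (check: 524·(-3) + 145·11 = 23)
  q = 1: r = 10, s = 2 − 1·(-3) = 5, t = -7 − 1·11 = -18  (check: 524·5 + 145·(-18) = 10)
  q = 2: r = 3, s = -3 − 2·5 = -13, t = 11 − 2·(-18) = 47  (check: 524·(-13) + 145·47 = 3)
  q = 3: r = 1, s = 5 − 3·(-13) = 44, t = -18 − 3·47 = -159  (check: 524·44 + 145·(-159) = 1)
The row with r = 1 (the gcd) gives the Bezout coefficients s = 44, t = -159.
Result: 524 · (44) + 145 · (-159) = 1.

gcd(524, 145) = 1; s = 44, t = -159 (check: 524·44 + 145·(-159) = 1).


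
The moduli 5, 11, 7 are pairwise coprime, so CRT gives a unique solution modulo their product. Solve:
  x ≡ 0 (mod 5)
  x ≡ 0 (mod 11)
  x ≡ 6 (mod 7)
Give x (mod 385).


Moduli 5, 11, 7 are pairwise coprime; by CRT there is a unique solution modulo M = 5 · 11 · 7 = 385.
Solve pairwise, accumulating the modulus:
  Start with x ≡ 0 (mod 5).
  Combine with x ≡ 0 (mod 11): since gcd(5, 11) = 1, we get a unique residue mod 55.
    Write x = 0 + 5·t and substitute into x ≡ 0 (mod 11): 5·t ≡ 0 − 0 = 0 (mod 11).
    The inverse of 5 mod 11 is 9 (since 5·9 = 45 = 4·11 + 1), so t ≡ 9·0 = 0 ≡ 0 (mod 11).
    Then x = 0 + 5·0 = 0, valid modulo lcm(5, 11) = 55: x ≡ 0 (mod 55).
  Combine with x ≡ 6 (mod 7): since gcd(55, 7) = 1, we get a unique residue mod 385.
    Write x = 0 + 55·t and substitute into x ≡ 6 (mod 7): 55·t ≡ 6 − 0 = 6 (mod 7).
    Reduce coefficients mod 7: 6·t ≡ 6 (mod 7).
    The inverse of 6 mod 7 is 6 (since 6·6 = 36 = 5·7 + 1), so t ≡ 6·6 = 36 ≡ 1 (mod 7).
    Then x = 0 + 55·1 = 55, valid modulo lcm(55, 7) = 385: x ≡ 55 (mod 385).
Verify: 55 mod 5 = 0 ✓, 55 mod 11 = 0 ✓, 55 mod 7 = 6 ✓.

x ≡ 55 (mod 385).


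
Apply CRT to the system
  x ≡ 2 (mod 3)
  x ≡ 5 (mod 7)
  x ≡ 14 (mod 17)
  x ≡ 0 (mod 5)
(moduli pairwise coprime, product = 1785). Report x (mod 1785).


Product of moduli M = 3 · 7 · 17 · 5 = 1785.
Merge one congruence at a time:
  Start: x ≡ 2 (mod 3).
  Combine with x ≡ 5 (mod 7); new modulus lcm = 21.
    Write x = 2 + 3·t and substitute into x ≡ 5 (mod 7): 3·t ≡ 5 − 2 = 3 (mod 7).
    The inverse of 3 mod 7 is 5 (since 3·5 = 15 = 2·7 + 1), so t ≡ 5·3 = 15 ≡ 1 (mod 7).
    Then x = 2 + 3·1 = 5, valid modulo lcm(3, 7) = 21: x ≡ 5 (mod 21).
  Combine with x ≡ 14 (mod 17); new modulus lcm = 357.
    Write x = 5 + 21·t and substitute into x ≡ 14 (mod 17): 21·t ≡ 14 − 5 = 9 (mod 17).
    Reduce coefficients mod 17: 4·t ≡ 9 (mod 17).
    The inverse of 4 mod 17 is 13 (since 4·13 = 52 = 3·17 + 1), so t ≡ 13·9 = 117 ≡ 15 (mod 17).
    Then x = 5 + 21·15 = 320, valid modulo lcm(21, 17) = 357: x ≡ 320 (mod 357).
  Combine with x ≡ 0 (mod 5); new modulus lcm = 1785.
    Write x = 320 + 357·t and substitute into x ≡ 0 (mod 5): 357·t ≡ 0 − 320 = -320 (mod 5).
    Reduce coefficients mod 5: 2·t ≡ 0 (mod 5).
    The inverse of 2 mod 5 is 3 (since 2·3 = 6 = 1·5 + 1), so t ≡ 3·0 = 0 ≡ 0 (mod 5).
    Then x = 320 + 357·0 = 320, valid modulo lcm(357, 5) = 1785: x ≡ 320 (mod 1785).
Verify against each original: 320 mod 3 = 2, 320 mod 7 = 5, 320 mod 17 = 14, 320 mod 5 = 0.

x ≡ 320 (mod 1785).


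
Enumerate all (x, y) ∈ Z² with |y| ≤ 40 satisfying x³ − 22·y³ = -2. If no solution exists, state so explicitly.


The equation is x³ - 22y³ = -2. For fixed y, x³ = 22·y³ − 2, so a solution requires the RHS to be a perfect cube.
Strategy: iterate y from -40 to 40, compute RHS = 22·y³ − 2, and check whether it is a (positive or negative) perfect cube.
Check small values of y:
  y = 0: RHS = -2 is not a perfect cube.
  y = 1: RHS = 20 is not a perfect cube.
  y = -1: RHS = -24 is not a perfect cube.
  y = 2: RHS = 174 is not a perfect cube.
  y = -2: RHS = -178 is not a perfect cube.
  y = 3: RHS = 592 is not a perfect cube.
  y = -3: RHS = -596 is not a perfect cube.
Continuing the search up to |y| = 40 finds no solutions either.
No (x, y) in the scanned range satisfies the equation.

No integer solutions with |y| ≤ 40.


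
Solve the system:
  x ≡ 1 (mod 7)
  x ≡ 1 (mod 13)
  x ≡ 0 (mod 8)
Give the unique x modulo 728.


Moduli 7, 13, 8 are pairwise coprime; by CRT there is a unique solution modulo M = 7 · 13 · 8 = 728.
Solve pairwise, accumulating the modulus:
  Start with x ≡ 1 (mod 7).
  Combine with x ≡ 1 (mod 13): since gcd(7, 13) = 1, we get a unique residue mod 91.
    Write x = 1 + 7·t and substitute into x ≡ 1 (mod 13): 7·t ≡ 1 − 1 = 0 (mod 13).
    The inverse of 7 mod 13 is 2 (since 7·2 = 14 = 1·13 + 1), so t ≡ 2·0 = 0 ≡ 0 (mod 13).
    Then x = 1 + 7·0 = 1, valid modulo lcm(7, 13) = 91: x ≡ 1 (mod 91).
  Combine with x ≡ 0 (mod 8): since gcd(91, 8) = 1, we get a unique residue mod 728.
    Write x = 1 + 91·t and substitute into x ≡ 0 (mod 8): 91·t ≡ 0 − 1 = -1 (mod 8).
    Reduce coefficients mod 8: 3·t ≡ 7 (mod 8).
    The inverse of 3 mod 8 is 3 (since 3·3 = 9 = 1·8 + 1), so t ≡ 3·7 = 21 ≡ 5 (mod 8).
    Then x = 1 + 91·5 = 456, valid modulo lcm(91, 8) = 728: x ≡ 456 (mod 728).
Verify: 456 mod 7 = 1 ✓, 456 mod 13 = 1 ✓, 456 mod 8 = 0 ✓.

x ≡ 456 (mod 728).


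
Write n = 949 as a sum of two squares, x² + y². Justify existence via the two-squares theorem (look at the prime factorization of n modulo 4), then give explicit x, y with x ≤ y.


Step 1: Factor n = 949 = 13 · 73.
Step 2: Check the mod-4 condition on each prime factor: 13 ≡ 1 (mod 4), exponent 1; 73 ≡ 1 (mod 4), exponent 1.
All primes ≡ 3 (mod 4) appear to even exponent (or don't appear), so by the two-squares theorem n IS expressible as a sum of two squares.
Step 3: Build a representation. Here n = 13 · 73 is a product of primes ≡ 1 (mod 4). Each prime p ≡ 1 (mod 4) is itself a sum of two squares; find a² by testing p − a² for a perfect square:
  13: 13 − 1² = 12, 13 − 2² = 9 = 3² ⇒ 13 = 2² + 3².
  73: 73 − 1² = 72, 73 − 2² = 69, 73 − 3² = 64 = 8² ⇒ 73 = 3² + 8².
  Combine using the Brahmagupta–Fibonacci identity (a² + b²)(c² + d²) = (ac − bd)² + (ad + bc)² = (ac + bd)² + (ad − bc)²:
  13 · 73 = 949: from (2² + 3²)(3² + 8²), take (2·3 − 3·8, 2·8 + 3·3) = (6 − 24, 16 + 9) = (-18, 25); dropping signs (only squares matter) gives (18, 25); check 18² + 25² = 324 + 625 = 949 ✓.
Step 4: Order so x ≤ y and verify: 18² + 25² = 324 + 625 = 949 = n. ✓

n = 949 = 18² + 25² (one valid representation with x ≤ y).


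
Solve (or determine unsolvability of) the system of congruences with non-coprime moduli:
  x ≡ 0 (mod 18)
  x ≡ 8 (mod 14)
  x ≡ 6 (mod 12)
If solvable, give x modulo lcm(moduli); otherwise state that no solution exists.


Moduli 18, 14, 12 are not pairwise coprime, so CRT works modulo lcm(m_i) when all pairwise compatibility conditions hold.
Pairwise compatibility: gcd(m_i, m_j) must divide a_i - a_j for every pair.
Merge one congruence at a time:
  Start: x ≡ 0 (mod 18).
  Combine with x ≡ 8 (mod 14): gcd(18, 14) = 2; 8 - 0 = 8, which IS divisible by 2, so compatible.
    Write x = 0 + 18·t and substitute into x ≡ 8 (mod 14): 18·t ≡ 8 − 0 = 8 (mod 14).
    Divide the congruence (and modulus) by g = 2: 9·t ≡ 4 (mod 7).
    Reduce coefficients mod 7: 2·t ≡ 4 (mod 7).
    The inverse of 2 mod 7 is 4 (since 2·4 = 8 = 1·7 + 1), so t ≡ 4·4 = 16 ≡ 2 (mod 7).
    Then x = 0 + 18·2 = 36, valid modulo lcm(18, 14) = 126: x ≡ 36 (mod 126).
  Combine with x ≡ 6 (mod 12): gcd(126, 12) = 6; 6 - 36 = -30, which IS divisible by 6, so compatible.
    Write x = 36 + 126·t and substitute into x ≡ 6 (mod 12): 126·t ≡ 6 − 36 = -30 (mod 12).
    Divide the congruence (and modulus) by g = 6: 21·t ≡ -5 (mod 2).
    Reduce coefficients mod 2: 1·t ≡ 1 (mod 2).
    So t ≡ 1 (mod 2).
    Then x = 36 + 126·1 = 162, valid modulo lcm(126, 12) = 252: x ≡ 162 (mod 252).
Verify: 162 mod 18 = 0, 162 mod 14 = 8, 162 mod 12 = 6.

x ≡ 162 (mod 252).


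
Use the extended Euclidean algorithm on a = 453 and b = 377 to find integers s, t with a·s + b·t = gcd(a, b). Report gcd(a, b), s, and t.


Euclidean algorithm on (453, 377) — divide until remainder is 0:
  453 = 1 · 377 + 76
  377 = 4 · 76 + 73
  76 = 1 · 73 + 3
  73 = 24 · 3 + 1
  3 = 3 · 1 + 0
gcd(453, 377) = 1.
Track Bezout coefficients alongside the remainders: start with r₀ = 453 = a·1 + b·0 (s = 1, t = 0) and r₁ = 377 = a·0 + b·1 (s = 0, t = 1); each new remainder r_{k+1} = r_{k-1} − q_k·r_k inherits s_{k+1} = s_{k-1} − q_k·s_k, t_{k+1} = t_{k-1} − q_k·t_k, so r_k = a·s_k + b·t_k at every step:
  q = 1: r = 76, s = 1 − 1·0 = 1, t = 0 − 1·1 = -1  (check: 453·1 + 377·(-1) = 76)
  q = 4: r = 73, s = 0 − 4·1 = -4, t = 1 − 4·(-1) = 5  (check: 453·(-4) + 377·5 = 73)
  q = 1: r = 3, s = 1 − 1·(-4) = 5, t = -1 − 1·5 = -6  (check: 453·5 + 377·(-6) = 3)
  q = 24: r = 1, s = -4 − 24·5 = -124, t = 5 − 24·(-6) = 149  (check: 453·(-124) + 377·149 = 1)
The row with r = 1 (the gcd) gives the Bezout coefficients s = -124, t = 149.
Result: 453 · (-124) + 377 · (149) = 1.

gcd(453, 377) = 1; s = -124, t = 149 (check: 453·(-124) + 377·149 = 1).


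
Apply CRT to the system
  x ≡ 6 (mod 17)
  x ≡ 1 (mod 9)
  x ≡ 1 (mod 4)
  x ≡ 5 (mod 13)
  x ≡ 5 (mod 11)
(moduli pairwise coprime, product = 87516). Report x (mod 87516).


Product of moduli M = 17 · 9 · 4 · 13 · 11 = 87516.
Merge one congruence at a time:
  Start: x ≡ 6 (mod 17).
  Combine with x ≡ 1 (mod 9); new modulus lcm = 153.
    Write x = 6 + 17·t and substitute into x ≡ 1 (mod 9): 17·t ≡ 1 − 6 = -5 (mod 9).
    Reduce coefficients mod 9: 8·t ≡ 4 (mod 9).
    The inverse of 8 mod 9 is 8 (since 8·8 = 64 = 7·9 + 1), so t ≡ 8·4 = 32 ≡ 5 (mod 9).
    Then x = 6 + 17·5 = 91, valid modulo lcm(17, 9) = 153: x ≡ 91 (mod 153).
  Combine with x ≡ 1 (mod 4); new modulus lcm = 612.
    Write x = 91 + 153·t and substitute into x ≡ 1 (mod 4): 153·t ≡ 1 − 91 = -90 (mod 4).
    Reduce coefficients mod 4: 1·t ≡ 2 (mod 4).
    So t ≡ 2 (mod 4).
    Then x = 91 + 153·2 = 397, valid modulo lcm(153, 4) = 612: x ≡ 397 (mod 612).
  Combine with x ≡ 5 (mod 13); new modulus lcm = 7956.
    Write x = 397 + 612·t and substitute into x ≡ 5 (mod 13): 612·t ≡ 5 − 397 = -392 (mod 13).
    Reduce coefficients mod 13: 1·t ≡ 11 (mod 13).
    So t ≡ 11 (mod 13).
    Then x = 397 + 612·11 = 7129, valid modulo lcm(612, 13) = 7956: x ≡ 7129 (mod 7956).
  Combine with x ≡ 5 (mod 11); new modulus lcm = 87516.
    Write x = 7129 + 7956·t and substitute into x ≡ 5 (mod 11): 7956·t ≡ 5 − 7129 = -7124 (mod 11).
    Reduce coefficients mod 11: 3·t ≡ 4 (mod 11).
    The inverse of 3 mod 11 is 4 (since 3·4 = 12 = 1·11 + 1), so t ≡ 4·4 = 16 ≡ 5 (mod 11).
    Then x = 7129 + 7956·5 = 46909, valid modulo lcm(7956, 11) = 87516: x ≡ 46909 (mod 87516).
Verify against each original: 46909 mod 17 = 6, 46909 mod 9 = 1, 46909 mod 4 = 1, 46909 mod 13 = 5, 46909 mod 11 = 5.

x ≡ 46909 (mod 87516).


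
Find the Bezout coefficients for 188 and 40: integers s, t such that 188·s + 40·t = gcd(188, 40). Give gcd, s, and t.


Euclidean algorithm on (188, 40) — divide until remainder is 0:
  188 = 4 · 40 + 28
  40 = 1 · 28 + 12
  28 = 2 · 12 + 4
  12 = 3 · 4 + 0
gcd(188, 40) = 4.
Track Bezout coefficients alongside the remainders: start with r₀ = 188 = a·1 + b·0 (s = 1, t = 0) and r₁ = 40 = a·0 + b·1 (s = 0, t = 1); each new remainder r_{k+1} = r_{k-1} − q_k·r_k inherits s_{k+1} = s_{k-1} − q_k·s_k, t_{k+1} = t_{k-1} − q_k·t_k, so r_k = a·s_k + b·t_k at every step:
  q = 4: r = 28, s = 1 − 4·0 = 1, t = 0 − 4·1 = -4  (check: 188·1 + 40·(-4) = 28)
  q = 1: r = 12, s = 0 − 1·1 = -1, t = 1 − 1·(-4) = 5  (check: 188·(-1) + 40·5 = 12)
  q = 2: r = 4, s = 1 − 2·(-1) = 3, t = -4 − 2·5 = -14  (check: 188·3 + 40·(-14) = 4)
The row with r = 4 (the gcd) gives the Bezout coefficients s = 3, t = -14.
Result: 188 · (3) + 40 · (-14) = 4.

gcd(188, 40) = 4; s = 3, t = -14 (check: 188·3 + 40·(-14) = 4).


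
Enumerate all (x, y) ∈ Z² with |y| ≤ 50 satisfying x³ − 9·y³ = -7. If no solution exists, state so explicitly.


The equation is x³ - 9y³ = -7. For fixed y, x³ = 9·y³ − 7, so a solution requires the RHS to be a perfect cube.
Strategy: iterate y from -50 to 50, compute RHS = 9·y³ − 7, and check whether it is a (positive or negative) perfect cube.
Check small values of y:
  y = 0: RHS = -7 is not a perfect cube.
  y = 1: RHS = 2 is not a perfect cube.
  y = -1: RHS = -16 is not a perfect cube.
  y = 2: RHS = 65 is not a perfect cube.
  y = -2: RHS = -79 is not a perfect cube.
  y = 3: RHS = 236 is not a perfect cube.
  y = -3: RHS = -250 is not a perfect cube.
Continuing the search up to |y| = 50 finds no solutions either.
No (x, y) in the scanned range satisfies the equation.

No integer solutions with |y| ≤ 50.


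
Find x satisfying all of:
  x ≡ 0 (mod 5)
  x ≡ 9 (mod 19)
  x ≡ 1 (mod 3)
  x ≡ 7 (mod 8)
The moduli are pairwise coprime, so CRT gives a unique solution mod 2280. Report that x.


Product of moduli M = 5 · 19 · 3 · 8 = 2280.
Merge one congruence at a time:
  Start: x ≡ 0 (mod 5).
  Combine with x ≡ 9 (mod 19); new modulus lcm = 95.
    Write x = 0 + 5·t and substitute into x ≡ 9 (mod 19): 5·t ≡ 9 − 0 = 9 (mod 19).
    The inverse of 5 mod 19 is 4 (since 5·4 = 20 = 1·19 + 1), so t ≡ 4·9 = 36 ≡ 17 (mod 19).
    Then x = 0 + 5·17 = 85, valid modulo lcm(5, 19) = 95: x ≡ 85 (mod 95).
  Combine with x ≡ 1 (mod 3); new modulus lcm = 285.
    Write x = 85 + 95·t and substitute into x ≡ 1 (mod 3): 95·t ≡ 1 − 85 = -84 (mod 3).
    Reduce coefficients mod 3: 2·t ≡ 0 (mod 3).
    The inverse of 2 mod 3 is 2 (since 2·2 = 4 = 1·3 + 1), so t ≡ 2·0 = 0 ≡ 0 (mod 3).
    Then x = 85 + 95·0 = 85, valid modulo lcm(95, 3) = 285: x ≡ 85 (mod 285).
  Combine with x ≡ 7 (mod 8); new modulus lcm = 2280.
    Write x = 85 + 285·t and substitute into x ≡ 7 (mod 8): 285·t ≡ 7 − 85 = -78 (mod 8).
    Reduce coefficients mod 8: 5·t ≡ 2 (mod 8).
    The inverse of 5 mod 8 is 5 (since 5·5 = 25 = 3·8 + 1), so t ≡ 5·2 = 10 ≡ 2 (mod 8).
    Then x = 85 + 285·2 = 655, valid modulo lcm(285, 8) = 2280: x ≡ 655 (mod 2280).
Verify against each original: 655 mod 5 = 0, 655 mod 19 = 9, 655 mod 3 = 1, 655 mod 8 = 7.

x ≡ 655 (mod 2280).


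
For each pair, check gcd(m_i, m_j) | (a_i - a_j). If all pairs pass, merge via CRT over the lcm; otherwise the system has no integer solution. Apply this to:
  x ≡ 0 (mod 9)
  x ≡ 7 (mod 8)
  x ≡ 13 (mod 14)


Moduli 9, 8, 14 are not pairwise coprime, so CRT works modulo lcm(m_i) when all pairwise compatibility conditions hold.
Pairwise compatibility: gcd(m_i, m_j) must divide a_i - a_j for every pair.
Merge one congruence at a time:
  Start: x ≡ 0 (mod 9).
  Combine with x ≡ 7 (mod 8): gcd(9, 8) = 1; 7 - 0 = 7, which IS divisible by 1, so compatible.
    Write x = 0 + 9·t and substitute into x ≡ 7 (mod 8): 9·t ≡ 7 − 0 = 7 (mod 8).
    Reduce coefficients mod 8: 1·t ≡ 7 (mod 8).
    So t ≡ 7 (mod 8).
    Then x = 0 + 9·7 = 63, valid modulo lcm(9, 8) = 72: x ≡ 63 (mod 72).
  Combine with x ≡ 13 (mod 14): gcd(72, 14) = 2; 13 - 63 = -50, which IS divisible by 2, so compatible.
    Write x = 63 + 72·t and substitute into x ≡ 13 (mod 14): 72·t ≡ 13 − 63 = -50 (mod 14).
    Divide the congruence (and modulus) by g = 2: 36·t ≡ -25 (mod 7).
    Reduce coefficients mod 7: 1·t ≡ 3 (mod 7).
    So t ≡ 3 (mod 7).
    Then x = 63 + 72·3 = 279, valid modulo lcm(72, 14) = 504: x ≡ 279 (mod 504).
Verify: 279 mod 9 = 0, 279 mod 8 = 7, 279 mod 14 = 13.

x ≡ 279 (mod 504).


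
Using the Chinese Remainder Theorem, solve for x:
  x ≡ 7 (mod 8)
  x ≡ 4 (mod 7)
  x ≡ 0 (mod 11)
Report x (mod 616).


Moduli 8, 7, 11 are pairwise coprime; by CRT there is a unique solution modulo M = 8 · 7 · 11 = 616.
Solve pairwise, accumulating the modulus:
  Start with x ≡ 7 (mod 8).
  Combine with x ≡ 4 (mod 7): since gcd(8, 7) = 1, we get a unique residue mod 56.
    Write x = 7 + 8·t and substitute into x ≡ 4 (mod 7): 8·t ≡ 4 − 7 = -3 (mod 7).
    Reduce coefficients mod 7: 1·t ≡ 4 (mod 7).
    So t ≡ 4 (mod 7).
    Then x = 7 + 8·4 = 39, valid modulo lcm(8, 7) = 56: x ≡ 39 (mod 56).
  Combine with x ≡ 0 (mod 11): since gcd(56, 11) = 1, we get a unique residue mod 616.
    Write x = 39 + 56·t and substitute into x ≡ 0 (mod 11): 56·t ≡ 0 − 39 = -39 (mod 11).
    Reduce coefficients mod 11: 1·t ≡ 5 (mod 11).
    So t ≡ 5 (mod 11).
    Then x = 39 + 56·5 = 319, valid modulo lcm(56, 11) = 616: x ≡ 319 (mod 616).
Verify: 319 mod 8 = 7 ✓, 319 mod 7 = 4 ✓, 319 mod 11 = 0 ✓.

x ≡ 319 (mod 616).


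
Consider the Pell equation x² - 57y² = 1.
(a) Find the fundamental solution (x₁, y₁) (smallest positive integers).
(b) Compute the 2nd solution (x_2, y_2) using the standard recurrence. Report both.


Step 1: Find the fundamental solution (x₁, y₁) of x² - 57y² = 1.
  Expand √57 as a continued fraction. a₀ = ⌊√57⌋ = 7; iterate m_{k+1} = d_k·a_k − m_k, d_{k+1} = (57 − m_{k+1}²)/d_k, a_{k+1} = ⌊(a₀ + m_{k+1})/d_{k+1}⌋ (starting m₀ = 0, d₀ = 1), with convergents p_k = a_k·p_{k-1} + p_{k-2}, q_k = a_k·q_{k-1} + q_{k-2} (p₋₁ = 1, q₋₁ = 0):
  k = 0: a₀ = 7; p₀/q₀ = 7/1; p₀² − 57·q₀² = 49 − 57 = -8.
  k = 1: m = 7, d = 8, a = ⌊(7 + 7)/8⌋ = 1; p/q = (1·7 + 1)/(1·1 + 0) = 8/1; p² − 57·q² = 64 − 57 = 7.
  k = 2: m = 1, d = 7, a = ⌊(7 + 1)/7⌋ = 1; p/q = (1·8 + 7)/(1·1 + 1) = 15/2; p² − 57·q² = 225 − 228 = -3.
  k = 3: m = 6, d = 3, a = ⌊(7 + 6)/3⌋ = 4; p/q = (4·15 + 8)/(4·2 + 1) = 68/9; p² − 57·q² = 4624 − 4617 = 7.
  k = 4: m = 6, d = 7, a = ⌊(7 + 6)/7⌋ = 1; p/q = (1·68 + 15)/(1·9 + 2) = 83/11; p² − 57·q² = 6889 − 6897 = -8.
  k = 5: m = 1, d = 8, a = ⌊(7 + 1)/8⌋ = 1; p/q = (1·83 + 68)/(1·11 + 9) = 151/20; p² − 57·q² = 22801 − 22800 = 1.
  The first convergent with p² − 57·q² = 1 gives the fundamental solution (x₁, y₁) = (151, 20).
Step 2: Apply the recurrence (x_{n+1}, y_{n+1}) = (x₁x_n + 57y₁y_n, x₁y_n + y₁x_n) repeatedly.
  From (x_1, y_1) = (151, 20): x_2 = 151·151 + 57·20·20 = 45601; y_2 = 151·20 + 20·151 = 6040.
Step 3: Verify x_2² - 57·y_2² = 2079451201 - 2079451200 = 1 (should be 1). ✓

(x_1, y_1) = (151, 20); (x_2, y_2) = (45601, 6040).


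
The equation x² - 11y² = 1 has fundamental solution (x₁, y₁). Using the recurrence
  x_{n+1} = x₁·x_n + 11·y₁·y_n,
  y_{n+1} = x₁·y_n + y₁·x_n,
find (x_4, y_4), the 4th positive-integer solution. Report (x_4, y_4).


Step 1: Find the fundamental solution (x₁, y₁) of x² - 11y² = 1.
  Expand √11 as a continued fraction. a₀ = ⌊√11⌋ = 3; iterate m_{k+1} = d_k·a_k − m_k, d_{k+1} = (11 − m_{k+1}²)/d_k, a_{k+1} = ⌊(a₀ + m_{k+1})/d_{k+1}⌋ (starting m₀ = 0, d₀ = 1), with convergents p_k = a_k·p_{k-1} + p_{k-2}, q_k = a_k·q_{k-1} + q_{k-2} (p₋₁ = 1, q₋₁ = 0):
  k = 0: a₀ = 3; p₀/q₀ = 3/1; p₀² − 11·q₀² = 9 − 11 = -2.
  k = 1: m = 3, d = 2, a = ⌊(3 + 3)/2⌋ = 3; p/q = (3·3 + 1)/(3·1 + 0) = 10/3; p² − 11·q² = 100 − 99 = 1.
  The first convergent with p² − 11·q² = 1 gives the fundamental solution (x₁, y₁) = (10, 3).
Step 2: Apply the recurrence (x_{n+1}, y_{n+1}) = (x₁x_n + 11y₁y_n, x₁y_n + y₁x_n) repeatedly.
  From (x_1, y_1) = (10, 3): x_2 = 10·10 + 11·3·3 = 199; y_2 = 10·3 + 3·10 = 60.
  From (x_2, y_2) = (199, 60): x_3 = 10·199 + 11·3·60 = 3970; y_3 = 10·60 + 3·199 = 1197.
  From (x_3, y_3) = (3970, 1197): x_4 = 10·3970 + 11·3·1197 = 79201; y_4 = 10·1197 + 3·3970 = 23880.
Step 3: Verify x_4² - 11·y_4² = 6272798401 - 6272798400 = 1 (should be 1). ✓

(x_1, y_1) = (10, 3); (x_4, y_4) = (79201, 23880).


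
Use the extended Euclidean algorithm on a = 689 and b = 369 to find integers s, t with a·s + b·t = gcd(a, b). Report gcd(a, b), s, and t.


Euclidean algorithm on (689, 369) — divide until remainder is 0:
  689 = 1 · 369 + 320
  369 = 1 · 320 + 49
  320 = 6 · 49 + 26
  49 = 1 · 26 + 23
  26 = 1 · 23 + 3
  23 = 7 · 3 + 2
  3 = 1 · 2 + 1
  2 = 2 · 1 + 0
gcd(689, 369) = 1.
Track Bezout coefficients alongside the remainders: start with r₀ = 689 = a·1 + b·0 (s = 1, t = 0) and r₁ = 369 = a·0 + b·1 (s = 0, t = 1); each new remainder r_{k+1} = r_{k-1} − q_k·r_k inherits s_{k+1} = s_{k-1} − q_k·s_k, t_{k+1} = t_{k-1} − q_k·t_k, so r_k = a·s_k + b·t_k at every step:
  q = 1: r = 320, s = 1 − 1·0 = 1, t = 0 − 1·1 = -1  (check: 689·1 + 369·(-1) = 320)
  q = 1: r = 49, s = 0 − 1·1 = -1, t = 1 − 1·(-1) = 2  (check: 689·(-1) + 369·2 = 49)
  q = 6: r = 26, s = 1 − 6·(-1) = 7, t = -1 − 6·2 = -13  (check: 689·7 + 369·(-13) = 26)
  q = 1: r = 23, s = -1 − 1·7 = -8, t = 2 − 1·(-13) = 15  (check: 689·(-8) + 369·15 = 23)
  q = 1: r = 3, s = 7 − 1·(-8) = 15, t = -13 − 1·15 = -28  (check: 689·15 + 369·(-28) = 3)
  q = 7: r = 2, s = -8 − 7·15 = -113, t = 15 − 7·(-28) = 211  (check: 689·(-113) + 369·211 = 2)
  q = 1: r = 1, s = 15 − 1·(-113) = 128, t = -28 − 1·211 = -239  (check: 689·128 + 369·(-239) = 1)
The row with r = 1 (the gcd) gives the Bezout coefficients s = 128, t = -239.
Result: 689 · (128) + 369 · (-239) = 1.

gcd(689, 369) = 1; s = 128, t = -239 (check: 689·128 + 369·(-239) = 1).
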